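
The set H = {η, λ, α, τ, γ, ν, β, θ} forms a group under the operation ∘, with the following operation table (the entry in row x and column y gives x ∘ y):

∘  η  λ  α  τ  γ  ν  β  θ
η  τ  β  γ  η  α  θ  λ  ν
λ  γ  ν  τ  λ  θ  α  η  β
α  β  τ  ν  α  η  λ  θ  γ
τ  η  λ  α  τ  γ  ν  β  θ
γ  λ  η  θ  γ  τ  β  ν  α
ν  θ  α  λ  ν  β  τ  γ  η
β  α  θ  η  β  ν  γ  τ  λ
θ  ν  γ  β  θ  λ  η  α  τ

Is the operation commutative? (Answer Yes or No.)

No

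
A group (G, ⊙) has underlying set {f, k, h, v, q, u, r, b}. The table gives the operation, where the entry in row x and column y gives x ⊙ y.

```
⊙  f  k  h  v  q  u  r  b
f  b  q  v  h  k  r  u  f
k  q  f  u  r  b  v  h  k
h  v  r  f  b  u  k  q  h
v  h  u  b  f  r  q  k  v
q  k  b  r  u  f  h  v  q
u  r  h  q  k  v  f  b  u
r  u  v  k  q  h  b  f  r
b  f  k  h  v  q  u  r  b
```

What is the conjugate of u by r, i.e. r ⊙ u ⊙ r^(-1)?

The identity is b. In row r, the entry b sits in column u, so r^(-1) = u.
r ⊙ u = b
b ⊙ u = u

u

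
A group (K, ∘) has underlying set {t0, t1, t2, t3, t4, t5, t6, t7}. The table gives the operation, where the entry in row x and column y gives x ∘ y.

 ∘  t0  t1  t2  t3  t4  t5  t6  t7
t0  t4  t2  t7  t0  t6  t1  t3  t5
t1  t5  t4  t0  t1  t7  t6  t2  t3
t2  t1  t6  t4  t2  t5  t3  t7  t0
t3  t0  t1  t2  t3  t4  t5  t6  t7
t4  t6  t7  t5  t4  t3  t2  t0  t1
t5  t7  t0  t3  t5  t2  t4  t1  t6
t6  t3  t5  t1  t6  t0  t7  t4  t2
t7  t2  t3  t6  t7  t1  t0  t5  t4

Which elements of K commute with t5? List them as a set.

Compare row t5 with column t5 entry by entry.
t2 ∘ t5 = t3 = t5 ∘ t2, so t2 commutes with t5.
t1 ∘ t5 = t6 but t5 ∘ t1 = t0, so t1 does not.
Collecting the elements that commute with t5: C(t5) = {t2, t3, t4, t5}.

{t2, t3, t4, t5}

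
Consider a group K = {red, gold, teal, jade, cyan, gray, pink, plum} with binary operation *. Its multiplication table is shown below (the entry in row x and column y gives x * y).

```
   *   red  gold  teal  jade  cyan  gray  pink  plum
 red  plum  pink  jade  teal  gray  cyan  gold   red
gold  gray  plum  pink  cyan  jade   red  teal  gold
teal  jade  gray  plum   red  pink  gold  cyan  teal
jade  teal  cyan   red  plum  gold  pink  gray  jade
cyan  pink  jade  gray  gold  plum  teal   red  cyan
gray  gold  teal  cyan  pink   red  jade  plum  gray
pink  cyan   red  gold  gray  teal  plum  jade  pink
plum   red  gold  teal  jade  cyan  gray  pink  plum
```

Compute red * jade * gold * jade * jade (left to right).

red * jade = teal
teal * gold = gray
gray * jade = pink
pink * jade = gray
(Structurally, K here is isomorphic to the dihedral group D_4.)

gray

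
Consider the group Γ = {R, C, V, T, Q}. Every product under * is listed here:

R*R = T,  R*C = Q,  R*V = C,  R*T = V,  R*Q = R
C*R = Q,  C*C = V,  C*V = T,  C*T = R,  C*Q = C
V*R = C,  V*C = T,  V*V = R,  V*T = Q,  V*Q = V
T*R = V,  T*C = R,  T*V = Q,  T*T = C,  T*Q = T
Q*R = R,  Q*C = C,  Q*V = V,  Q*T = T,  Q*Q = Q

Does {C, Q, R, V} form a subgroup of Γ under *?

R*R = T, which is not in {C, Q, R, V}.
The subset is not closed under *, so it is not a subgroup.
(Structurally, Γ here is isomorphic to the cyclic group Z_5.)

No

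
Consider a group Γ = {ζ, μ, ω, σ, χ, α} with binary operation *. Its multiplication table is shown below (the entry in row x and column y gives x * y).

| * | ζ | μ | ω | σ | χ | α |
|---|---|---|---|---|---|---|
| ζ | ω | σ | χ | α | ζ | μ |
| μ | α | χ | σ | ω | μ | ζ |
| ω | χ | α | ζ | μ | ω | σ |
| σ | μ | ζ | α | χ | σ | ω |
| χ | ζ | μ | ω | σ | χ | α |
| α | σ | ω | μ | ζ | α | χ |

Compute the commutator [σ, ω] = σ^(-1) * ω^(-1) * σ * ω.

Identity is χ; from the table σ^(-1) = σ and ω^(-1) = ζ.
σ * ζ = μ
μ * σ = ω
ω * ω = ζ

ζ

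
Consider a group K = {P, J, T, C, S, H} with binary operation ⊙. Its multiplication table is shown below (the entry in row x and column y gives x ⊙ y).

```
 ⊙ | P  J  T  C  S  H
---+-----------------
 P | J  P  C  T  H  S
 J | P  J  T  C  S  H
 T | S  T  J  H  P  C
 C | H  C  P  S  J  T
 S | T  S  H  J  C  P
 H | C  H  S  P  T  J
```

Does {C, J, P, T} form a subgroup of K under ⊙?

No

C ⊙ C = S, which is not in {C, J, P, T}.
The subset is not closed under ⊙, so it is not a subgroup.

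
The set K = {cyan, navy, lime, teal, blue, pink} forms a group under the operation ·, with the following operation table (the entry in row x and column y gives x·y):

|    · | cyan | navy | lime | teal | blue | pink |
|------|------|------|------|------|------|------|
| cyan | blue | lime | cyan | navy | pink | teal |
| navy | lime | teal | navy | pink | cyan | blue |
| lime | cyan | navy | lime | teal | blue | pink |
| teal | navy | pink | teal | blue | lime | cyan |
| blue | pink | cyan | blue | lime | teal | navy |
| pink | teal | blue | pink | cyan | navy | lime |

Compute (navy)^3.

pink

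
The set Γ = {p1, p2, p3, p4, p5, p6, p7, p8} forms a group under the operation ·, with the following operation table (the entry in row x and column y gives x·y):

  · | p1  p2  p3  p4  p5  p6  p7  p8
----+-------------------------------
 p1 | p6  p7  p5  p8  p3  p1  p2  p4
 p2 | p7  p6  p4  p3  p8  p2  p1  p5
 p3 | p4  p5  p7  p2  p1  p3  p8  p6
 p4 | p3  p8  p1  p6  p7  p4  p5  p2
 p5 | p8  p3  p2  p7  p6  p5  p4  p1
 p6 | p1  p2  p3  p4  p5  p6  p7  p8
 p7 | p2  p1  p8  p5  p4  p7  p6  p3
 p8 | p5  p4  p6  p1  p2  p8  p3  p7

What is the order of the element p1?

The identity element is p6 (its row matches the header).
p1^1 = p1
p1^2 = p1·p1 = p6
The first power of p1 equal to the identity is p1^2, so ord(p1) = 2.

2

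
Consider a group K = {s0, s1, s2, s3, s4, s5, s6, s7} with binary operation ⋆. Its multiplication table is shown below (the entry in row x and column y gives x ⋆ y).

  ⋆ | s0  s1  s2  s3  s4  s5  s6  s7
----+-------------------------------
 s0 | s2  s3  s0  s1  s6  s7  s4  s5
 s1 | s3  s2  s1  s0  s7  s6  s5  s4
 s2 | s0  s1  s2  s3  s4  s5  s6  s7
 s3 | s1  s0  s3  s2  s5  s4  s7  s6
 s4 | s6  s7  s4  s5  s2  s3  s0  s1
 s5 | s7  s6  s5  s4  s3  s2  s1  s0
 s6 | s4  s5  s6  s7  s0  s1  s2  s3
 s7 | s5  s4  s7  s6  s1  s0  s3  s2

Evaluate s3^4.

s2

s3^1 = s3
s3^2 = s3 ⋆ s3 = s2
s3^3 = s2 ⋆ s3 = s3
s3^4 = s3 ⋆ s3 = s2
(Structurally, K here is isomorphic to the elementary abelian group (Z_2)^3.)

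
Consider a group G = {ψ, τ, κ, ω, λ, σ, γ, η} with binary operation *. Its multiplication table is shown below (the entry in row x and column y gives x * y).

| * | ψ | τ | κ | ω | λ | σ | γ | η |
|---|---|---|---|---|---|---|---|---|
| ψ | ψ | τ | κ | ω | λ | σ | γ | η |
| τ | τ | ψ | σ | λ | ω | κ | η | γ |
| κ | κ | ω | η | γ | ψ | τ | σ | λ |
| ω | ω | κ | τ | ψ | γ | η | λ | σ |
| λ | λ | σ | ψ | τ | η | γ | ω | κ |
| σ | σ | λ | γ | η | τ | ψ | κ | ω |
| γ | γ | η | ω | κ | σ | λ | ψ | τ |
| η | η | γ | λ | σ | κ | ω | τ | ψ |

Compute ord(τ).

The identity element is ψ (its row matches the header).
τ^1 = τ
τ^2 = τ * τ = ψ
The first power of τ equal to the identity is τ^2, so ord(τ) = 2.

2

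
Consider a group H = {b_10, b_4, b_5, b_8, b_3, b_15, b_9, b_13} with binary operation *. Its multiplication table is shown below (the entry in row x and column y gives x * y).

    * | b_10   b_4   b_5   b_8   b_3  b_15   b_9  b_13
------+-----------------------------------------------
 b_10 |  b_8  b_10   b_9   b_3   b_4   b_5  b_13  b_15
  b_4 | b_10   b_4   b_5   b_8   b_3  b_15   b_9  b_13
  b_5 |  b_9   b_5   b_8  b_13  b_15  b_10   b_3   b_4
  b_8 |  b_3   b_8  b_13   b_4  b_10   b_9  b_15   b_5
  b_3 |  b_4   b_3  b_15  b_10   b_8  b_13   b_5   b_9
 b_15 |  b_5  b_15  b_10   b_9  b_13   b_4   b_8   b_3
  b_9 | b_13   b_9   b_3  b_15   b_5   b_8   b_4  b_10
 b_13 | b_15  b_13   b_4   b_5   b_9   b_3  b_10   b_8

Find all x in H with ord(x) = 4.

Identity is b_4. Compute the order of each non-identity element by repeated multiplication:
  b_10: b_10 → b_8 → b_3 → b_4  (order 4)
  b_5: b_5 → b_8 → b_13 → b_4  (order 4)
  b_8: b_8 → b_4  (order 2)
  b_3: b_3 → b_8 → b_10 → b_4  (order 4)
  b_15: b_15 → b_4  (order 2)
  b_9: b_9 → b_4  (order 2)
  b_13: b_13 → b_8 → b_5 → b_4  (order 4)
Elements of order 4: {b_10, b_13, b_3, b_5}.
(Structurally, H here is isomorphic to Z_2 x Z_4.)

{b_10, b_13, b_3, b_5}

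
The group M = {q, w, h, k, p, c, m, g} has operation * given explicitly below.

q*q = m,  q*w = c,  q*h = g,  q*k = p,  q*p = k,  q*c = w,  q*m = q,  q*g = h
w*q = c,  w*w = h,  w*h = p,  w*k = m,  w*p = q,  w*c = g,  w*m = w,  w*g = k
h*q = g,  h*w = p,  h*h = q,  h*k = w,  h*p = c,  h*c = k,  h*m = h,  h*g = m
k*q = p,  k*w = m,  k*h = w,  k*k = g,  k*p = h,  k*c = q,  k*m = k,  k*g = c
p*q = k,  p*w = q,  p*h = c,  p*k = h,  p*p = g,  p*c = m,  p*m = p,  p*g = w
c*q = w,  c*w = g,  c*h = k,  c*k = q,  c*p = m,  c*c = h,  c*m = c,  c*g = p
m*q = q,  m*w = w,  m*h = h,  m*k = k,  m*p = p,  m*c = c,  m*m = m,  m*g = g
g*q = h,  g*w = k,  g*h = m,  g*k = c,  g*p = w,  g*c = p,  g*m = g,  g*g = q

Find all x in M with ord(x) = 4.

Identity is m. Compute the order of each non-identity element by repeated multiplication:
  q: q → m  (order 2)
  w: w → h → p → q → c → g → k → m  (order 8)
  h: h → q → g → m  (order 4)
  k: k → g → c → q → p → h → w → m  (order 8)
  p: p → g → w → q → k → h → c → m  (order 8)
  c: c → h → k → q → w → g → p → m  (order 8)
  g: g → q → h → m  (order 4)
Elements of order 4: {g, h}.

{g, h}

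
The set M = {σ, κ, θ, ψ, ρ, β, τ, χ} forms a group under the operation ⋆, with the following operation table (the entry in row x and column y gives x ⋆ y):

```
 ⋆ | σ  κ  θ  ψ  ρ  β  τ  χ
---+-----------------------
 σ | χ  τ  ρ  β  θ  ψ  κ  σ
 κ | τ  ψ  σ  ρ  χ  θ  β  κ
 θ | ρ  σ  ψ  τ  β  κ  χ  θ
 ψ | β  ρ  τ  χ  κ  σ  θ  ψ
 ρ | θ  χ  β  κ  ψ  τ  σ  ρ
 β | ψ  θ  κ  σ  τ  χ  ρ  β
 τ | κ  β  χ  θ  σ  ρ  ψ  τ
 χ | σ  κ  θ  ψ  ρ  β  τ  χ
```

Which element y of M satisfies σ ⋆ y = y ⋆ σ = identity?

First locate the identity: row χ matches the header, so χ is the identity.
Scan row σ for χ: σ ⋆ σ = χ. Hence σ^(-1) = σ.

σ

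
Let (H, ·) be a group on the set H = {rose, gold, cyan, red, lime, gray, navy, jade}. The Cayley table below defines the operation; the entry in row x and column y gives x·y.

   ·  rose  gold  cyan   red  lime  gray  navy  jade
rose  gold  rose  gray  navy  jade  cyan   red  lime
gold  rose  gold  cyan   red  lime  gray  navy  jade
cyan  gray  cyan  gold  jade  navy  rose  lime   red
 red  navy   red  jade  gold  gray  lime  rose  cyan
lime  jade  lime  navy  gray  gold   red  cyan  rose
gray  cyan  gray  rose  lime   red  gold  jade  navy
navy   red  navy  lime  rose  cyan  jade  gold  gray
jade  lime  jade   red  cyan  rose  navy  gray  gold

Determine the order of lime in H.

2

The identity element is gold (its row matches the header).
lime^1 = lime
lime^2 = lime·lime = gold
The first power of lime equal to the identity is lime^2, so ord(lime) = 2.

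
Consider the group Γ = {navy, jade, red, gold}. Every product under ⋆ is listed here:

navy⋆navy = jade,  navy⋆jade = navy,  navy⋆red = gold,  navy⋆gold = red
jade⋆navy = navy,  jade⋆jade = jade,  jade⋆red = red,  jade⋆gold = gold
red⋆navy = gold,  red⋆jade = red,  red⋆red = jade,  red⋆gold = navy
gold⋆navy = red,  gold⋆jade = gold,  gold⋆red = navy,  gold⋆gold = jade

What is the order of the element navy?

2

The identity element is jade (its row matches the header).
navy^1 = navy
navy^2 = navy ⋆ navy = jade
The first power of navy equal to the identity is navy^2, so ord(navy) = 2.
(Structurally, Γ here is isomorphic to the Klein four-group V_4.)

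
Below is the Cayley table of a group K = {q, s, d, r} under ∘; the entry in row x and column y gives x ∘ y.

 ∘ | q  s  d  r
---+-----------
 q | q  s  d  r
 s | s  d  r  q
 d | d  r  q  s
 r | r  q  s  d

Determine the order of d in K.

2

The identity element is q (its row matches the header).
d^1 = d
d^2 = d ∘ d = q
The first power of d equal to the identity is d^2, so ord(d) = 2.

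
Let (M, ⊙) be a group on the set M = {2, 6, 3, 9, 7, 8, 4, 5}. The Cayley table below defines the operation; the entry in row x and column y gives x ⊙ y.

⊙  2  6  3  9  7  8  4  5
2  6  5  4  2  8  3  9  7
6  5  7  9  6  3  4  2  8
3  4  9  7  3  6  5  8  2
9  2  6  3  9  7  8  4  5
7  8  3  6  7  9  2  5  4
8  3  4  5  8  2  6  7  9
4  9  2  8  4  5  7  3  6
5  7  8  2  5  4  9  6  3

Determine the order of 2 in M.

8

The identity element is 9 (its row matches the header).
2^1 = 2
2^2 = 2 ⊙ 2 = 6
2^3 = 6 ⊙ 2 = 5
2^4 = 5 ⊙ 2 = 7
2^5 = 7 ⊙ 2 = 8
2^6 = 8 ⊙ 2 = 3
2^7 = 3 ⊙ 2 = 4
2^8 = 4 ⊙ 2 = 9
The first power of 2 equal to the identity is 2^8, so ord(2) = 8.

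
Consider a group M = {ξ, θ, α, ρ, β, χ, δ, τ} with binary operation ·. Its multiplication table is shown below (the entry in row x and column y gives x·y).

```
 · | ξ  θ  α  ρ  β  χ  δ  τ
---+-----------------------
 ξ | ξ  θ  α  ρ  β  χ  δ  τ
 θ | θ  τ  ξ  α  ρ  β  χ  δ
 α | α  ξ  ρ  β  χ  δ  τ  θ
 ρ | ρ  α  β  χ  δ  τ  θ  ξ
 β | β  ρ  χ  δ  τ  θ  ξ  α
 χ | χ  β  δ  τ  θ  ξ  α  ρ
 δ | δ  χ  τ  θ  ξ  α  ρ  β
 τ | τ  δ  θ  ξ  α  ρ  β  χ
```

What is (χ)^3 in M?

χ^1 = χ
χ^2 = χ·χ = ξ
χ^3 = ξ·χ = χ

χ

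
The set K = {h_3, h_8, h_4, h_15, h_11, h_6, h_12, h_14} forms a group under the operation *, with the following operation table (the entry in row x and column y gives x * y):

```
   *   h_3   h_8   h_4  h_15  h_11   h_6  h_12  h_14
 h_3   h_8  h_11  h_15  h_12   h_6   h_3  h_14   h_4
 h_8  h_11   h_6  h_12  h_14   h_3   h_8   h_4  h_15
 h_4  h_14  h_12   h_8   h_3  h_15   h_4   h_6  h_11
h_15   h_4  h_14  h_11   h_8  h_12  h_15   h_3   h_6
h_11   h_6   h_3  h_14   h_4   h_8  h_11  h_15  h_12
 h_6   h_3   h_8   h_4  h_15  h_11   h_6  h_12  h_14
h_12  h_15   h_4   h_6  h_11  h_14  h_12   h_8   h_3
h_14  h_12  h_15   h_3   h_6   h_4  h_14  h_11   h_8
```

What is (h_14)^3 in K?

h_15

h_14^1 = h_14
h_14^2 = h_14 * h_14 = h_8
h_14^3 = h_8 * h_14 = h_15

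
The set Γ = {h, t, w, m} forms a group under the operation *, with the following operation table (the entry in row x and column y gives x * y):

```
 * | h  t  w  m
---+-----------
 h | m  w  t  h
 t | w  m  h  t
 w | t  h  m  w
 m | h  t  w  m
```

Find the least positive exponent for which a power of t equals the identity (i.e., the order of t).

2

The identity element is m (its row matches the header).
t^1 = t
t^2 = t * t = m
The first power of t equal to the identity is t^2, so ord(t) = 2.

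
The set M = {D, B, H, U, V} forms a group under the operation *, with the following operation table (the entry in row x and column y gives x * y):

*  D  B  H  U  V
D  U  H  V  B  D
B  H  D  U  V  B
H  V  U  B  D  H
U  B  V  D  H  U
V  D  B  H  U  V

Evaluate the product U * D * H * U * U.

U * D = B
B * H = U
U * U = H
H * U = D

D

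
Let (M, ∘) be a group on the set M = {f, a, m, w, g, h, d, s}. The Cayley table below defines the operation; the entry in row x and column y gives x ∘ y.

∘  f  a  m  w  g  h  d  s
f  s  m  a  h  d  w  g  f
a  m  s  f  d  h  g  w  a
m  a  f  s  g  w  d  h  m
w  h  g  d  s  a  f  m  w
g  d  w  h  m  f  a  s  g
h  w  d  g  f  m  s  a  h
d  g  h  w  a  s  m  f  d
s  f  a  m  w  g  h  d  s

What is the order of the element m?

2

The identity element is s (its row matches the header).
m^1 = m
m^2 = m ∘ m = s
The first power of m equal to the identity is m^2, so ord(m) = 2.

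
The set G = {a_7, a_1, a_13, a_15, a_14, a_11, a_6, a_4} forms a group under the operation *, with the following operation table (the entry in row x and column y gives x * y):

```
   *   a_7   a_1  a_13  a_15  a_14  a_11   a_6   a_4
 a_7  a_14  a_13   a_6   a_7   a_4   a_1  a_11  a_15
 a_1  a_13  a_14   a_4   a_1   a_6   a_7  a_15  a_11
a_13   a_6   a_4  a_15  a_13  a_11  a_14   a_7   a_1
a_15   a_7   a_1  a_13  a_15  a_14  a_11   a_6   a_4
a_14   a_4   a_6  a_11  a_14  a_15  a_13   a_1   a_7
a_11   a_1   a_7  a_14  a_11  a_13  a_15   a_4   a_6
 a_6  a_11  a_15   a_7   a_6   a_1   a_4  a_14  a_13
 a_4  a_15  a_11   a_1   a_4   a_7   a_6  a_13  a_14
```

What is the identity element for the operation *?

a_15

The identity e satisfies e * x = x for all x, so its row in the table reproduces the column headers.
Row a_15 reads: a_7, a_1, a_13, a_15, a_14, a_11, a_6, a_4 — exactly the header order. So a_15 is the identity.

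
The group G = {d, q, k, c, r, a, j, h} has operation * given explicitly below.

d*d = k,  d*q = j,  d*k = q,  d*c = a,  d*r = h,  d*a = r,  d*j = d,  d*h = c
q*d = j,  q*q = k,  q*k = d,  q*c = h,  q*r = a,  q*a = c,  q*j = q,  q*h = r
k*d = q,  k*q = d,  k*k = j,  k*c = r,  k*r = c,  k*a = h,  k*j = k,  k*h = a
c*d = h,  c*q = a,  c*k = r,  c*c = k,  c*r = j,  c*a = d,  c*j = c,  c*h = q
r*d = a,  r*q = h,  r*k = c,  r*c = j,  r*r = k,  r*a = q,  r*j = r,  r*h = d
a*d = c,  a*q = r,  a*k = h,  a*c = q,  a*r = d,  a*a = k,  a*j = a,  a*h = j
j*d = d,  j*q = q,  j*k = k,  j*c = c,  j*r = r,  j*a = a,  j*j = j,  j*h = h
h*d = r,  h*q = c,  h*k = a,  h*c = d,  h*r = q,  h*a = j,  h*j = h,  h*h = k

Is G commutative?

No

c*h = q but h*c = d.
Since c and h do not commute, G is not abelian.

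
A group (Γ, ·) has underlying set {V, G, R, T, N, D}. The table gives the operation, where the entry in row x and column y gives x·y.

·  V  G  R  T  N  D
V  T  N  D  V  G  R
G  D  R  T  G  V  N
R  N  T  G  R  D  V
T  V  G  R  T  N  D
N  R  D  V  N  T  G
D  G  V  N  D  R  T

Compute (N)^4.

T

N^1 = N
N^2 = N·N = T
N^3 = T·N = N
N^4 = N·N = T
(Structurally, Γ here is isomorphic to the symmetric group S_3.)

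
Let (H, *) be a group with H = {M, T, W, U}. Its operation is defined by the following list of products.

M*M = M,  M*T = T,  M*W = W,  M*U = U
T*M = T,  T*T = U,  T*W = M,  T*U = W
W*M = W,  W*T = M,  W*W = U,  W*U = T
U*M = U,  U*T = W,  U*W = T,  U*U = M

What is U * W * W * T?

T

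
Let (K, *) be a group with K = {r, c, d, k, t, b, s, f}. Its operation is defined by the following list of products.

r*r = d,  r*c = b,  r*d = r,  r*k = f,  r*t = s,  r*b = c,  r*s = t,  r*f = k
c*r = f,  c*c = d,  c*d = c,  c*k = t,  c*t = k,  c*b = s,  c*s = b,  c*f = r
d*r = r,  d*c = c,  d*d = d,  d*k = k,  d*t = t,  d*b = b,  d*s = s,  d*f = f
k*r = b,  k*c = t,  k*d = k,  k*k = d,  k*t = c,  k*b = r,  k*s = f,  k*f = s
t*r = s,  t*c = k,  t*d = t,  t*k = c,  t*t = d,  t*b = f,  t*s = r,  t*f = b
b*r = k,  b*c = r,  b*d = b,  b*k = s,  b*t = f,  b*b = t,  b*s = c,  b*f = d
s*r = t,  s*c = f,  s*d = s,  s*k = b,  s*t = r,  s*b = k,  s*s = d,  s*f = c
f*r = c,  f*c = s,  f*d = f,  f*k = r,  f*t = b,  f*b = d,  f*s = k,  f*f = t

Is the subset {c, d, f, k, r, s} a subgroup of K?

f*f = t, which is not in {c, d, f, k, r, s}.
The subset is not closed under *, so it is not a subgroup.

No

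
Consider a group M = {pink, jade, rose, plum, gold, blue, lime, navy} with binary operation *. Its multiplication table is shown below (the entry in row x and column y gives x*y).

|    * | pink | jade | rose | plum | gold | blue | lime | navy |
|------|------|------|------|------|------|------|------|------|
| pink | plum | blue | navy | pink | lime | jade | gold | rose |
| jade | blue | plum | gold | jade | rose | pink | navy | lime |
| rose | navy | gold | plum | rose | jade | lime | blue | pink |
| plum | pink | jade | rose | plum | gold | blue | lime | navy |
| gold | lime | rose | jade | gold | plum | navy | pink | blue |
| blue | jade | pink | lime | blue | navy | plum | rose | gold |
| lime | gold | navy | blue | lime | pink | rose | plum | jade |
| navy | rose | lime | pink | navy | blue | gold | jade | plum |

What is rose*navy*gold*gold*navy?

rose

rose*navy = pink
pink*gold = lime
lime*gold = pink
pink*navy = rose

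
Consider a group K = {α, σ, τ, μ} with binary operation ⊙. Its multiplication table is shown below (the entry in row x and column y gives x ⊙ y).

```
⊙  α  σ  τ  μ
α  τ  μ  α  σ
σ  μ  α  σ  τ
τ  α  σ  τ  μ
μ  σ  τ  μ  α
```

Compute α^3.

α^1 = α
α^2 = α ⊙ α = τ
α^3 = τ ⊙ α = α

α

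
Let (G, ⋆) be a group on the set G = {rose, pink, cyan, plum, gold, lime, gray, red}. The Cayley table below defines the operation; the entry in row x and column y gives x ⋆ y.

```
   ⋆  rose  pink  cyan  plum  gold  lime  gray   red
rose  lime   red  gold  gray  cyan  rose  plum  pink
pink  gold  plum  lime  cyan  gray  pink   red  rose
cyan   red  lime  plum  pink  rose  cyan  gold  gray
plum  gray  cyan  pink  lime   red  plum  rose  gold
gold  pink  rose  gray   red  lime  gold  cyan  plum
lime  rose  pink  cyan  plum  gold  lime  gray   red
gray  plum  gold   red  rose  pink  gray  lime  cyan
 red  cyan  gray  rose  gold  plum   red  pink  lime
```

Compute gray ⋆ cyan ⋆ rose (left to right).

gray ⋆ cyan = red
red ⋆ rose = cyan

cyan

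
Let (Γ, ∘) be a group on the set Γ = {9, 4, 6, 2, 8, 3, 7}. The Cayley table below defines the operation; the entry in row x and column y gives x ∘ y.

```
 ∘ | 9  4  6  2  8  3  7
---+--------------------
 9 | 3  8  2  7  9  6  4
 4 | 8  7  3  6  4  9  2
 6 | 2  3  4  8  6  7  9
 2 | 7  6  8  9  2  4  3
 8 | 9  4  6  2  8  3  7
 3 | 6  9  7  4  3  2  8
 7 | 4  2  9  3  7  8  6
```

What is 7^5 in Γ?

7^1 = 7
7^2 = 7 ∘ 7 = 6
7^3 = 6 ∘ 7 = 9
7^4 = 9 ∘ 7 = 4
7^5 = 4 ∘ 7 = 2
(Structurally, Γ here is isomorphic to the cyclic group Z_7.)

2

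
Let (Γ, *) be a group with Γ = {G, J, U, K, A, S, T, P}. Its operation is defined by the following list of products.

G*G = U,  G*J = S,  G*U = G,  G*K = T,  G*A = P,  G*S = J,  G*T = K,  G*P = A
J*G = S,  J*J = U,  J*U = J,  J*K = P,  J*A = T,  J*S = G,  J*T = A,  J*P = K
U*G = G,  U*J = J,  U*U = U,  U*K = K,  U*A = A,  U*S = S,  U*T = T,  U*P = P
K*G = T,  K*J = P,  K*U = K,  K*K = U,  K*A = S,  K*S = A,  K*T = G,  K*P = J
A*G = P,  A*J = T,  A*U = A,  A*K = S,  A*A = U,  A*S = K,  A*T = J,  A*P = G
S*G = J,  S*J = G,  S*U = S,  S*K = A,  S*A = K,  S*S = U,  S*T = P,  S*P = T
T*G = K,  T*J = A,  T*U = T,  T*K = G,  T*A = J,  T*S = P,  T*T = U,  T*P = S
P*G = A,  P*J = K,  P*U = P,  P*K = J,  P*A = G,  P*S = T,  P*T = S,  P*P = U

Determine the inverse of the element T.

First locate the identity: row U matches the header, so U is the identity.
Scan row T for U: T * T = U. Hence T^(-1) = T.
(Structurally, Γ here is isomorphic to the elementary abelian group (Z_2)^3.)

T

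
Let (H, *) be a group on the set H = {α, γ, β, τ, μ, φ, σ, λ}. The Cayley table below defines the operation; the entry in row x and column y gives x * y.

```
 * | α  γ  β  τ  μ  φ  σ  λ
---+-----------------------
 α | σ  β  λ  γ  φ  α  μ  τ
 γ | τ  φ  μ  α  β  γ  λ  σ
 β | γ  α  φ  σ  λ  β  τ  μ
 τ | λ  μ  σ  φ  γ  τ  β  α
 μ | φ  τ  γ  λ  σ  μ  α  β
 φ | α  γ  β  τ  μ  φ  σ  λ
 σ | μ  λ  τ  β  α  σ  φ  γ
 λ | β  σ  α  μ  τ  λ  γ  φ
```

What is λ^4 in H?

φ

λ^1 = λ
λ^2 = λ * λ = φ
λ^3 = φ * λ = λ
λ^4 = λ * λ = φ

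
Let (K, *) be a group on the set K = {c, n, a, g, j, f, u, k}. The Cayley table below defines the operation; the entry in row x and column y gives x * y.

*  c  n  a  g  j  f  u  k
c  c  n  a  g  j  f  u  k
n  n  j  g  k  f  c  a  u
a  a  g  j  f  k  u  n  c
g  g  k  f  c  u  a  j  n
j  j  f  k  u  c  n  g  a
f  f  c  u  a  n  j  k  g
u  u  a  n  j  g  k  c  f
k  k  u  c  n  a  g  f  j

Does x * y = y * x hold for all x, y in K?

Yes

Check whether the table is symmetric across its main diagonal.
Every entry (row x, col y) equals the entry (row y, col x), so K is abelian.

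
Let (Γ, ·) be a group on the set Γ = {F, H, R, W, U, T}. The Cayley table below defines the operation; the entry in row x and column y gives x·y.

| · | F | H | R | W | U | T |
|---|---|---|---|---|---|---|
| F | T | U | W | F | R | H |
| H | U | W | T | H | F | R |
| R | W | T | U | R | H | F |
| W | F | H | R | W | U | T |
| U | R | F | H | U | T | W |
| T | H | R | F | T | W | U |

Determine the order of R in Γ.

6

The identity element is W (its row matches the header).
R^1 = R
R^2 = R·R = U
R^3 = U·R = H
R^4 = H·R = T
R^5 = T·R = F
R^6 = F·R = W
The first power of R equal to the identity is R^6, so ord(R) = 6.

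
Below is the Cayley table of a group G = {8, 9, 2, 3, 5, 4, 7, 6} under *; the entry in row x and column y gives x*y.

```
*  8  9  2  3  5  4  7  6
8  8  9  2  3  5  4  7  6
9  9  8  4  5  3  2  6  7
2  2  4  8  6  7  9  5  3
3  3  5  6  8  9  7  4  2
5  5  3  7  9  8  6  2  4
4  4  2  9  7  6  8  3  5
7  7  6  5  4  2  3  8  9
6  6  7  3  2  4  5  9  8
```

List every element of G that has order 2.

Identity is 8. Compute the order of each non-identity element by repeated multiplication:
  9: 9 → 8  (order 2)
  2: 2 → 8  (order 2)
  3: 3 → 8  (order 2)
  5: 5 → 8  (order 2)
  4: 4 → 8  (order 2)
  7: 7 → 8  (order 2)
  6: 6 → 8  (order 2)
Elements of order 2: {2, 3, 4, 5, 6, 7, 9}.

{2, 3, 4, 5, 6, 7, 9}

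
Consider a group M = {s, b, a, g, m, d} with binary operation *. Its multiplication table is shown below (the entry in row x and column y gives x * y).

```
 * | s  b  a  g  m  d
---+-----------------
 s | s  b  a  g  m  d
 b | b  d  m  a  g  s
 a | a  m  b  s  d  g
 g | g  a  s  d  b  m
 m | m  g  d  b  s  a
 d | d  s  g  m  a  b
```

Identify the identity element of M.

The identity e satisfies e * x = x for all x, so its row in the table reproduces the column headers.
Row s reads: s, b, a, g, m, d — exactly the header order. So s is the identity.

s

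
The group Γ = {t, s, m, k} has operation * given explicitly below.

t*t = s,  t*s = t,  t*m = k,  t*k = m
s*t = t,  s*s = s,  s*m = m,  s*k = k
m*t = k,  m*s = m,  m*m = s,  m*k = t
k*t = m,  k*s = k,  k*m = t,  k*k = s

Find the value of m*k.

t

Read row m, column k: m*k = t.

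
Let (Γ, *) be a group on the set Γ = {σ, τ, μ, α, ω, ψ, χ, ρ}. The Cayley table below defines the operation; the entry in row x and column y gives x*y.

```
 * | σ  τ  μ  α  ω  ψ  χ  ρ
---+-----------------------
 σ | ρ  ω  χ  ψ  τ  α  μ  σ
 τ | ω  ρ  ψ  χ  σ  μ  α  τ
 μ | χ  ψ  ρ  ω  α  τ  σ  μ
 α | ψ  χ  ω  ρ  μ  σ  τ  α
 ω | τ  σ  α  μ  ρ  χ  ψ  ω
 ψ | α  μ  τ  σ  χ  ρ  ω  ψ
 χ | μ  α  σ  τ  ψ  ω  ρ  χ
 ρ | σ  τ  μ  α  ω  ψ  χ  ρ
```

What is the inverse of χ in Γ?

First locate the identity: row ρ matches the header, so ρ is the identity.
Scan row χ for ρ: χ*χ = ρ. Hence χ^(-1) = χ.

χ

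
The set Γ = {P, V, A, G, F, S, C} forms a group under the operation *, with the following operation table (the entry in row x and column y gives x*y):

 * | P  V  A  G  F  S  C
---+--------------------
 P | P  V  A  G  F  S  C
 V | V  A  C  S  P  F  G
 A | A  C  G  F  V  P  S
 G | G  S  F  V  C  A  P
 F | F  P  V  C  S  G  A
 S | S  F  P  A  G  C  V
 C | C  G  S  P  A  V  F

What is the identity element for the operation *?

The identity e satisfies e*x = x for all x, so its row in the table reproduces the column headers.
Row P reads: P, V, A, G, F, S, C — exactly the header order. So P is the identity.

P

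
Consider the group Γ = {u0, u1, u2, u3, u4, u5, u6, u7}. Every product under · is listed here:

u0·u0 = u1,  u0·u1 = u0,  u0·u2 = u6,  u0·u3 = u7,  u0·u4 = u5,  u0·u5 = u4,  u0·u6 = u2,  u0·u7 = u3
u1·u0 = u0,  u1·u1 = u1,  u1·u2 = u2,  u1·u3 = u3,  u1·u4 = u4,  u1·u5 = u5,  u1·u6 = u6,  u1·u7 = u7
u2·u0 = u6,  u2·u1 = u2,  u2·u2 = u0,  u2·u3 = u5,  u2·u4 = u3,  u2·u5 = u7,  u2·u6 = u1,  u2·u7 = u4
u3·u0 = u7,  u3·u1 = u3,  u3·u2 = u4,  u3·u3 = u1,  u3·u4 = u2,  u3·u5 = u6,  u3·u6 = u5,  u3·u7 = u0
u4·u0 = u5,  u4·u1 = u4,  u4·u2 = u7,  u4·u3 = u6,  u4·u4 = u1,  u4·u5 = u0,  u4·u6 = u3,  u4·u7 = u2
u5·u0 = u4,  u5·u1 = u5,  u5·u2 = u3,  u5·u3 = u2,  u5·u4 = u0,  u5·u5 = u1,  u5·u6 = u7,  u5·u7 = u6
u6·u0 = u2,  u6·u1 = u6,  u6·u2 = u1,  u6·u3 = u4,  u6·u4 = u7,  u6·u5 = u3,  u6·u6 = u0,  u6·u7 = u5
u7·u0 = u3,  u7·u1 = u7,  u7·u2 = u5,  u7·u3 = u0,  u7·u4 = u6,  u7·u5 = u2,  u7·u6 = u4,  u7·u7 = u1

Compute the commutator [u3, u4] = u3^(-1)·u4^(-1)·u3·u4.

u0

Identity is u1; from the table u3^(-1) = u3 and u4^(-1) = u4.
u3·u4 = u2
u2·u3 = u5
u5·u4 = u0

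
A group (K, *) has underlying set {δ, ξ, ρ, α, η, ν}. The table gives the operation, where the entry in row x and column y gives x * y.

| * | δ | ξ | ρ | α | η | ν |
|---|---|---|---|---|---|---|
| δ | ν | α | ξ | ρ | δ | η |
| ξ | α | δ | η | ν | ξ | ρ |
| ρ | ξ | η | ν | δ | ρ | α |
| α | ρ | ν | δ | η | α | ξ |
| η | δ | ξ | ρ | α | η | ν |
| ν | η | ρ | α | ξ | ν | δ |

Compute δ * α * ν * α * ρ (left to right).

δ * α = ρ
ρ * ν = α
α * α = η
η * ρ = ρ
(Structurally, K here is isomorphic to the cyclic group Z_6.)

ρ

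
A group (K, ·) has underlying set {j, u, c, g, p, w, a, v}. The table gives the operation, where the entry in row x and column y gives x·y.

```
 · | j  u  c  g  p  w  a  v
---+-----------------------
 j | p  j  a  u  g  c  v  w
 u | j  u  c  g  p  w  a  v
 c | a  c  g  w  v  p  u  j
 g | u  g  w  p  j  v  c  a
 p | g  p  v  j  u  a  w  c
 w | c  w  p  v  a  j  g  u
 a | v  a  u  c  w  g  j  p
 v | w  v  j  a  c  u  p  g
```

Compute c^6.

c^1 = c
c^2 = c·c = g
c^3 = g·c = w
c^4 = w·c = p
c^5 = p·c = v
c^6 = v·c = j

j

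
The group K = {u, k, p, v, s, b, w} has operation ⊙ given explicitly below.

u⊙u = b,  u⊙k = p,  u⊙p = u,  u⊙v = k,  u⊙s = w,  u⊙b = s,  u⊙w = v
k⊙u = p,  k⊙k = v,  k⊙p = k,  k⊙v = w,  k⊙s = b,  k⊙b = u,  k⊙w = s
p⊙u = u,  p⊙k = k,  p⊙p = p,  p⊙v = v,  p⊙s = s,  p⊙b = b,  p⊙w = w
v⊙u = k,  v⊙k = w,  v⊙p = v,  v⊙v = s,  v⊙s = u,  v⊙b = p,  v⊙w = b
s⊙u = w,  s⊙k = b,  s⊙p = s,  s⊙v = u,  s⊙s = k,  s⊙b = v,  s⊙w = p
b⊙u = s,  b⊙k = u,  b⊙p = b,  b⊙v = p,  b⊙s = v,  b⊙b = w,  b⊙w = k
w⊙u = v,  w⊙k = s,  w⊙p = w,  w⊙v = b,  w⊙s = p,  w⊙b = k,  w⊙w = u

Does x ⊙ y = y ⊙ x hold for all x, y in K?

Check whether the table is symmetric across its main diagonal.
Every entry (row x, col y) equals the entry (row y, col x), so K is abelian.

Yes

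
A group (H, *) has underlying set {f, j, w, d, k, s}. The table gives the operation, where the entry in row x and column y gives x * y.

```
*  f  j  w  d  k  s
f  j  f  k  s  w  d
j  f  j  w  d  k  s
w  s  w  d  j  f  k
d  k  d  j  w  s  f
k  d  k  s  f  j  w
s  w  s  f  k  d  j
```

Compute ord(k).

The identity element is j (its row matches the header).
k^1 = k
k^2 = k * k = j
The first power of k equal to the identity is k^2, so ord(k) = 2.

2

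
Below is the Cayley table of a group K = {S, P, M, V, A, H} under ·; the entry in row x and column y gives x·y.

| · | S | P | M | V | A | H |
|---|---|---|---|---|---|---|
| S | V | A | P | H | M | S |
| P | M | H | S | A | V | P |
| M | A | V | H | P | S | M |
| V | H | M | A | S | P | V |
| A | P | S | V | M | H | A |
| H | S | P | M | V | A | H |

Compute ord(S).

3

The identity element is H (its row matches the header).
S^1 = S
S^2 = S·S = V
S^3 = V·S = H
The first power of S equal to the identity is S^3, so ord(S) = 3.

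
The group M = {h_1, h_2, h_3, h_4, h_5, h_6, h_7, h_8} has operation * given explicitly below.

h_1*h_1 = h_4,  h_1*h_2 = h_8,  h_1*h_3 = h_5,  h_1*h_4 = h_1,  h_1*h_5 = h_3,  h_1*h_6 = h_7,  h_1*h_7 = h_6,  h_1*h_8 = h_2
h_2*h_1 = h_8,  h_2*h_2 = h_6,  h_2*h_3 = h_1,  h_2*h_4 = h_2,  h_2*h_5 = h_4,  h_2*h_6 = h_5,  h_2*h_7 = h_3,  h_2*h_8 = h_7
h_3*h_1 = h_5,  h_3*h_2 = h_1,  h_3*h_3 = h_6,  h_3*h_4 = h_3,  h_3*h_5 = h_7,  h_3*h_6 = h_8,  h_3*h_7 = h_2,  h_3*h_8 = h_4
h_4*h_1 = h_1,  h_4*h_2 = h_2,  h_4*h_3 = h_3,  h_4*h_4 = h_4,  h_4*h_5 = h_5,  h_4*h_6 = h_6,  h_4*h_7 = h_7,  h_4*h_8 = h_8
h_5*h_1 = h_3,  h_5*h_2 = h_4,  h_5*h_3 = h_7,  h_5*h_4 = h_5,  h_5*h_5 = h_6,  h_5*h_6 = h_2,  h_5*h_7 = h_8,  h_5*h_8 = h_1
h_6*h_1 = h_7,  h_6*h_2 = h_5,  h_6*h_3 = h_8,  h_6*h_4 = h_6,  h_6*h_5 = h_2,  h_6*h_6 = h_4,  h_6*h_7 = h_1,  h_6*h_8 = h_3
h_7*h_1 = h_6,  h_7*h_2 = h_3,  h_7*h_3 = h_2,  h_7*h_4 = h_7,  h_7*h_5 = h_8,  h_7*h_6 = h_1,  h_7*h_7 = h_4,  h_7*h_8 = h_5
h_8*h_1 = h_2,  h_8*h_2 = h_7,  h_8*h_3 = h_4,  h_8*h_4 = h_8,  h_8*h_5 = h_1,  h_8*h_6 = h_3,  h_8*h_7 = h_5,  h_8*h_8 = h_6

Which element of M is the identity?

h_4

The identity e satisfies e * x = x for all x, so its row in the table reproduces the column headers.
Row h_4 reads: h_1, h_2, h_3, h_4, h_5, h_6, h_7, h_8 — exactly the header order. So h_4 is the identity.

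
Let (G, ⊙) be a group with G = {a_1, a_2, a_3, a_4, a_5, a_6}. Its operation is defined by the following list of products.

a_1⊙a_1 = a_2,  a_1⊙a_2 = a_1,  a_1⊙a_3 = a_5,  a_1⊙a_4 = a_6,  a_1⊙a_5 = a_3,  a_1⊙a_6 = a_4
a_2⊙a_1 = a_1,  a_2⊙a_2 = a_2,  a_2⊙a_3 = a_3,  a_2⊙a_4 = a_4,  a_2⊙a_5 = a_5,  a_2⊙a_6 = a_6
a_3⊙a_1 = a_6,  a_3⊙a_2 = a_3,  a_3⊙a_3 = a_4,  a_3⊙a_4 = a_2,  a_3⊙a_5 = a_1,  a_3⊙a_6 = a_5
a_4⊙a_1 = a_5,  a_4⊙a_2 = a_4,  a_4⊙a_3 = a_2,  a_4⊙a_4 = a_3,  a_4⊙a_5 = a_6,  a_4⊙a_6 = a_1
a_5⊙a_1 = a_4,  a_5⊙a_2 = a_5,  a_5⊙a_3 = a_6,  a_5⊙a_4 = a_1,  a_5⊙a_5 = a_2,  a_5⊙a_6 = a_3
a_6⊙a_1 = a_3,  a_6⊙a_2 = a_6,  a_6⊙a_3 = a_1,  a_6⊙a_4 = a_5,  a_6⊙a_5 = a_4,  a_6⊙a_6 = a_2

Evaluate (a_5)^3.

a_5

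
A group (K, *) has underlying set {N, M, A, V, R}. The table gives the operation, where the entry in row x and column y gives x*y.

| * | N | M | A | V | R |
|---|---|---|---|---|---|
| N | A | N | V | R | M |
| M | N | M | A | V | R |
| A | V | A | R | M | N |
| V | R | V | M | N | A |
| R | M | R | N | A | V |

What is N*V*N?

N*V = R
R*N = M

M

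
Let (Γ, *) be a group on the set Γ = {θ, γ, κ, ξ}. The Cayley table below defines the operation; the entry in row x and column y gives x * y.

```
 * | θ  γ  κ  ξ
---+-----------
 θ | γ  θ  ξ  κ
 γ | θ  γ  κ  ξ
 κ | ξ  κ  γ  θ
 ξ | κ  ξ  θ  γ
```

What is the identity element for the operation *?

γ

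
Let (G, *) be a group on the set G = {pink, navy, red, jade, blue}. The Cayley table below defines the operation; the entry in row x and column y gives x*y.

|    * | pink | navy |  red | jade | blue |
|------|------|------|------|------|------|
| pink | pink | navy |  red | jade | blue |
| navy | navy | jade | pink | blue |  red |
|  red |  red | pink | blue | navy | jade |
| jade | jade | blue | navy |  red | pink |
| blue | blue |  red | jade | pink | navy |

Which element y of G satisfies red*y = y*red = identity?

First locate the identity: row pink matches the header, so pink is the identity.
Scan row red for pink: red*navy = pink. Hence red^(-1) = navy.

navy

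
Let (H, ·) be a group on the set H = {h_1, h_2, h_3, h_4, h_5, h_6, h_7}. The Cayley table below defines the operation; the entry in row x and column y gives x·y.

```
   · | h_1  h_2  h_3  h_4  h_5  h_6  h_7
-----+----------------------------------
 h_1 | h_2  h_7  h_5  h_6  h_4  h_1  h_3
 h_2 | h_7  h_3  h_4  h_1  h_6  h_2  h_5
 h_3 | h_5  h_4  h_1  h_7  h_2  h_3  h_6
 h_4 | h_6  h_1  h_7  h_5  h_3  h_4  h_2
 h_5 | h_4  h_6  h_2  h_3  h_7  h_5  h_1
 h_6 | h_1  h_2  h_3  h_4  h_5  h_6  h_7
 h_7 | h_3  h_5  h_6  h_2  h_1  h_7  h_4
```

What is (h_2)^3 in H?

h_2^1 = h_2
h_2^2 = h_2·h_2 = h_3
h_2^3 = h_3·h_2 = h_4

h_4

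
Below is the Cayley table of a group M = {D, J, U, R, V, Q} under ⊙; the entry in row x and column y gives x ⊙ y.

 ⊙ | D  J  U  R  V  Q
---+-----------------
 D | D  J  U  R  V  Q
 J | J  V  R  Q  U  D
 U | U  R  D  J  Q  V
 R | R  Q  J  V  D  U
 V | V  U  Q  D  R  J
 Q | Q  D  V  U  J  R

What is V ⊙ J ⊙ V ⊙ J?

D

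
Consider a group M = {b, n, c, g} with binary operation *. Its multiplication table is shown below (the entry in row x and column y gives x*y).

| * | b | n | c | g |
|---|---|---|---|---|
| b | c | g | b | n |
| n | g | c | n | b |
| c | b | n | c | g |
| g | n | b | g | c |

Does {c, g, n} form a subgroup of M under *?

No

n*g = b, which is not in {c, g, n}.
The subset is not closed under *, so it is not a subgroup.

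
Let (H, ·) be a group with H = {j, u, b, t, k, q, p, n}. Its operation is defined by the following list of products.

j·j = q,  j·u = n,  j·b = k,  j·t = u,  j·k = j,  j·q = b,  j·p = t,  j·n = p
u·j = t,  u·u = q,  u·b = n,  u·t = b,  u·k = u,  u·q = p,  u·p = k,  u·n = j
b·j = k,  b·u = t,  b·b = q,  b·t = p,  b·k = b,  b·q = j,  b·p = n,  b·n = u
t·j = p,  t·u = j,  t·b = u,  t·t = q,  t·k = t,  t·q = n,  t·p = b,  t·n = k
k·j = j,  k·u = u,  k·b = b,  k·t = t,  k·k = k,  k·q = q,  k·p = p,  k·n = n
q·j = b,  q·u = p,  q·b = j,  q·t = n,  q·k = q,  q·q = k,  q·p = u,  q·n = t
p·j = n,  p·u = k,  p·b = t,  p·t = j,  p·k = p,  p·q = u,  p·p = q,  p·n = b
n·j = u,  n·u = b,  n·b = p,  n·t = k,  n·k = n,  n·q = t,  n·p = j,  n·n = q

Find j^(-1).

First locate the identity: row k matches the header, so k is the identity.
Scan row j for k: j·b = k. Hence j^(-1) = b.

b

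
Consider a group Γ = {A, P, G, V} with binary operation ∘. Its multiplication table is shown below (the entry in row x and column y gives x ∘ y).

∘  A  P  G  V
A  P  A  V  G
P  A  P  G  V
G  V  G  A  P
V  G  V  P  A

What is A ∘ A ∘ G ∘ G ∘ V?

A ∘ A = P
P ∘ G = G
G ∘ G = A
A ∘ V = G

G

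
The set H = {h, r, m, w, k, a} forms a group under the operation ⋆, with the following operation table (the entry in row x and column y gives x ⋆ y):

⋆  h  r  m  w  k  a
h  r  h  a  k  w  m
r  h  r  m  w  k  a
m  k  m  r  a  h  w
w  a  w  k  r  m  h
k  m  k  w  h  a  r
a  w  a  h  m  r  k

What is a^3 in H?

r

a^1 = a
a^2 = a ⋆ a = k
a^3 = k ⋆ a = r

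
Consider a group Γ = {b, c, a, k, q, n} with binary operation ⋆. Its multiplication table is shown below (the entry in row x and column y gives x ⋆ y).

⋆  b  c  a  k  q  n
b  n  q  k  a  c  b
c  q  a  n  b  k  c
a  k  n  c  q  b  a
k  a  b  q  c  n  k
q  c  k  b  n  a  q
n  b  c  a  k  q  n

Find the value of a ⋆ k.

q

Read row a, column k: a ⋆ k = q.
(Structurally, Γ here is isomorphic to the cyclic group Z_6.)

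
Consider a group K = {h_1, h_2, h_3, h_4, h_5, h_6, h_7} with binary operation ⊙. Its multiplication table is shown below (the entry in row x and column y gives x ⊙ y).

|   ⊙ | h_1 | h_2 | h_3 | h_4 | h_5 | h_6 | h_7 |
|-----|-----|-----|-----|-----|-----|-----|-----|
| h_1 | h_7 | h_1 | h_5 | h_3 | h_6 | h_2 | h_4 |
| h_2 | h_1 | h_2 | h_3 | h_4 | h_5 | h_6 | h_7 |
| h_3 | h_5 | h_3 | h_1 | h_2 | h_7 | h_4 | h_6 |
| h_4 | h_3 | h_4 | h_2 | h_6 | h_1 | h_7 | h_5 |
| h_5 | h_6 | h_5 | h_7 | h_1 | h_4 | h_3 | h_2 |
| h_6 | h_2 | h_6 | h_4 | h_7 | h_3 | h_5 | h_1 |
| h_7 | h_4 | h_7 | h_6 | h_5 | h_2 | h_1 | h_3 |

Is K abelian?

Yes

Check whether the table is symmetric across its main diagonal.
Every entry (row x, col y) equals the entry (row y, col x), so K is abelian.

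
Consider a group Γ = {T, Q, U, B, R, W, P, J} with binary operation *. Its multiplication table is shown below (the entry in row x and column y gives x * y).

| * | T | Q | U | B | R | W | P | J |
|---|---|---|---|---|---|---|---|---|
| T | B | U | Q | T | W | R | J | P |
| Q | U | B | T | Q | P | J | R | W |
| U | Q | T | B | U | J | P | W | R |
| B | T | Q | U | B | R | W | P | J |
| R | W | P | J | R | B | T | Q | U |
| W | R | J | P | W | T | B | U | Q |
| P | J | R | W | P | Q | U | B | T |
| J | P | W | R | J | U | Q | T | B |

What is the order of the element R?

The identity element is B (its row matches the header).
R^1 = R
R^2 = R * R = B
The first power of R equal to the identity is R^2, so ord(R) = 2.

2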